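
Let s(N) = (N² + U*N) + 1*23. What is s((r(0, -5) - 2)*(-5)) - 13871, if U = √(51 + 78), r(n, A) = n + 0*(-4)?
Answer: -13748 + 10*√129 ≈ -13634.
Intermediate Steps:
r(n, A) = n (r(n, A) = n + 0 = n)
U = √129 ≈ 11.358
s(N) = 23 + N² + N*√129 (s(N) = (N² + √129*N) + 1*23 = (N² + N*√129) + 23 = 23 + N² + N*√129)
s((r(0, -5) - 2)*(-5)) - 13871 = (23 + ((0 - 2)*(-5))² + ((0 - 2)*(-5))*√129) - 13871 = (23 + (-2*(-5))² + (-2*(-5))*√129) - 13871 = (23 + 10² + 10*√129) - 13871 = (23 + 100 + 10*√129) - 13871 = (123 + 10*√129) - 13871 = -13748 + 10*√129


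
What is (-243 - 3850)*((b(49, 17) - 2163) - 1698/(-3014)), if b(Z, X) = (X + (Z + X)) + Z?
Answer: 12524039724/1507 ≈ 8.3106e+6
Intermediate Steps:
b(Z, X) = 2*X + 2*Z (b(Z, X) = (X + (X + Z)) + Z = (Z + 2*X) + Z = 2*X + 2*Z)
(-243 - 3850)*((b(49, 17) - 2163) - 1698/(-3014)) = (-243 - 3850)*(((2*17 + 2*49) - 2163) - 1698/(-3014)) = -4093*(((34 + 98) - 2163) - 1698*(-1/3014)) = -4093*((132 - 2163) + 849/1507) = -4093*(-2031 + 849/1507) = -4093*(-3059868/1507) = 12524039724/1507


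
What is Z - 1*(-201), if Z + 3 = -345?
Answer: -147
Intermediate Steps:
Z = -348 (Z = -3 - 345 = -348)
Z - 1*(-201) = -348 - 1*(-201) = -348 + 201 = -147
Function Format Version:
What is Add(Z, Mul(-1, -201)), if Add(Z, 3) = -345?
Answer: -147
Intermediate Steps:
Z = -348 (Z = Add(-3, -345) = -348)
Add(Z, Mul(-1, -201)) = Add(-348, Mul(-1, -201)) = Add(-348, 201) = -147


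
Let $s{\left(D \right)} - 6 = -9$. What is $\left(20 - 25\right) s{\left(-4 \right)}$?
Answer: $15$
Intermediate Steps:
$s{\left(D \right)} = -3$ ($s{\left(D \right)} = 6 - 9 = -3$)
$\left(20 - 25\right) s{\left(-4 \right)} = \left(20 - 25\right) \left(-3\right) = \left(-5\right) \left(-3\right) = 15$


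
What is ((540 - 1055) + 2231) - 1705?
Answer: 11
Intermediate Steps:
((540 - 1055) + 2231) - 1705 = (-515 + 2231) - 1705 = 1716 - 1705 = 11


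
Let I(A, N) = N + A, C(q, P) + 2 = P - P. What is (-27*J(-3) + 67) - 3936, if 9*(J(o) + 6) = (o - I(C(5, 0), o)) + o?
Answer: -3704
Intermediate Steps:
C(q, P) = -2 (C(q, P) = -2 + (P - P) = -2 + 0 = -2)
I(A, N) = A + N
J(o) = -52/9 + o/9 (J(o) = -6 + ((o - (-2 + o)) + o)/9 = -6 + ((o + (2 - o)) + o)/9 = -6 + (2 + o)/9 = -6 + (2/9 + o/9) = -52/9 + o/9)
(-27*J(-3) + 67) - 3936 = (-27*(-52/9 + (⅑)*(-3)) + 67) - 3936 = (-27*(-52/9 - ⅓) + 67) - 3936 = (-27*(-55/9) + 67) - 3936 = (165 + 67) - 3936 = 232 - 3936 = -3704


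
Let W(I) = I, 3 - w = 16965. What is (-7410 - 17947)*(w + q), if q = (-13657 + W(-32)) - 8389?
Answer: 989937280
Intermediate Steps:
w = -16962 (w = 3 - 1*16965 = 3 - 16965 = -16962)
q = -22078 (q = (-13657 - 32) - 8389 = -13689 - 8389 = -22078)
(-7410 - 17947)*(w + q) = (-7410 - 17947)*(-16962 - 22078) = -25357*(-39040) = 989937280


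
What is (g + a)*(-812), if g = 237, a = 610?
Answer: -687764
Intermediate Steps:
(g + a)*(-812) = (237 + 610)*(-812) = 847*(-812) = -687764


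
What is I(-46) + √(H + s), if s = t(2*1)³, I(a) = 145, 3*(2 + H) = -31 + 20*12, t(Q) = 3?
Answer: 145 + 2*√213/3 ≈ 154.73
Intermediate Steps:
H = 203/3 (H = -2 + (-31 + 20*12)/3 = -2 + (-31 + 240)/3 = -2 + (⅓)*209 = -2 + 209/3 = 203/3 ≈ 67.667)
s = 27 (s = 3³ = 27)
I(-46) + √(H + s) = 145 + √(203/3 + 27) = 145 + √(284/3) = 145 + 2*√213/3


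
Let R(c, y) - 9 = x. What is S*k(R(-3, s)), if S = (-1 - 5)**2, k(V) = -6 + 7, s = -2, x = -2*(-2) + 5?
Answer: 36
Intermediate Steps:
x = 9 (x = 4 + 5 = 9)
R(c, y) = 18 (R(c, y) = 9 + 9 = 18)
k(V) = 1
S = 36 (S = (-6)**2 = 36)
S*k(R(-3, s)) = 36*1 = 36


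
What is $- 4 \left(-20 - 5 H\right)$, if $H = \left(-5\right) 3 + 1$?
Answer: $-200$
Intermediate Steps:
$H = -14$ ($H = -15 + 1 = -14$)
$- 4 \left(-20 - 5 H\right) = - 4 \left(-20 - -70\right) = - 4 \left(-20 + 70\right) = \left(-4\right) 50 = -200$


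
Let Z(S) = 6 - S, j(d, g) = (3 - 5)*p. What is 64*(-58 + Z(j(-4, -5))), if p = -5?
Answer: -3968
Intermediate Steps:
j(d, g) = 10 (j(d, g) = (3 - 5)*(-5) = -2*(-5) = 10)
64*(-58 + Z(j(-4, -5))) = 64*(-58 + (6 - 1*10)) = 64*(-58 + (6 - 10)) = 64*(-58 - 4) = 64*(-62) = -3968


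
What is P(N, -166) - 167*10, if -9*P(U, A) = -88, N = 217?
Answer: -14942/9 ≈ -1660.2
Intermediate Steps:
P(U, A) = 88/9 (P(U, A) = -⅑*(-88) = 88/9)
P(N, -166) - 167*10 = 88/9 - 167*10 = 88/9 - 1670 = -14942/9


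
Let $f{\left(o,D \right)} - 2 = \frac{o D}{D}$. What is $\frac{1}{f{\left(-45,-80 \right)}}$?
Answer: $- \frac{1}{43} \approx -0.023256$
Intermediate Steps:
$f{\left(o,D \right)} = 2 + o$ ($f{\left(o,D \right)} = 2 + \frac{o D}{D} = 2 + \frac{D o}{D} = 2 + o$)
$\frac{1}{f{\left(-45,-80 \right)}} = \frac{1}{2 - 45} = \frac{1}{-43} = - \frac{1}{43}$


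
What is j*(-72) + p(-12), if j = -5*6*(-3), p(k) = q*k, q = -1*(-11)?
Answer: -6612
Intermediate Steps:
q = 11
p(k) = 11*k
j = 90 (j = -30*(-3) = 90)
j*(-72) + p(-12) = 90*(-72) + 11*(-12) = -6480 - 132 = -6612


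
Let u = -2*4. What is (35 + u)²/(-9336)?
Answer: -243/3112 ≈ -0.078085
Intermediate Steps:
u = -8
(35 + u)²/(-9336) = (35 - 8)²/(-9336) = 27²*(-1/9336) = 729*(-1/9336) = -243/3112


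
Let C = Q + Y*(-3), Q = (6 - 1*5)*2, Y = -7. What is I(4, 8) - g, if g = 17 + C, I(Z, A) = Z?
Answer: -36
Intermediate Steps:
Q = 2 (Q = (6 - 5)*2 = 1*2 = 2)
C = 23 (C = 2 - 7*(-3) = 2 + 21 = 23)
g = 40 (g = 17 + 23 = 40)
I(4, 8) - g = 4 - 1*40 = 4 - 40 = -36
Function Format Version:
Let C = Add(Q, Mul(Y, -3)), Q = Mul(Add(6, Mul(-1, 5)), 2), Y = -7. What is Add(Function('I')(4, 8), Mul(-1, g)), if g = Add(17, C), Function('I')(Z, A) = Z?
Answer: -36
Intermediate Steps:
Q = 2 (Q = Mul(Add(6, -5), 2) = Mul(1, 2) = 2)
C = 23 (C = Add(2, Mul(-7, -3)) = Add(2, 21) = 23)
g = 40 (g = Add(17, 23) = 40)
Add(Function('I')(4, 8), Mul(-1, g)) = Add(4, Mul(-1, 40)) = Add(4, -40) = -36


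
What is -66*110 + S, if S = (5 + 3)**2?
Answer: -7196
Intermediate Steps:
S = 64 (S = 8**2 = 64)
-66*110 + S = -66*110 + 64 = -7260 + 64 = -7196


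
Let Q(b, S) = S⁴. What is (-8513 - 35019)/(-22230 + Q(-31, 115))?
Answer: -43532/174878395 ≈ -0.00024893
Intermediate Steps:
(-8513 - 35019)/(-22230 + Q(-31, 115)) = (-8513 - 35019)/(-22230 + 115⁴) = -43532/(-22230 + 174900625) = -43532/174878395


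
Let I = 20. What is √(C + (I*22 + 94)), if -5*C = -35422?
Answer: 2*√47615/5 ≈ 87.283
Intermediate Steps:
C = 35422/5 (C = -⅕*(-35422) = 35422/5 ≈ 7084.4)
√(C + (I*22 + 94)) = √(35422/5 + (20*22 + 94)) = √(35422/5 + (440 + 94)) = √(35422/5 + 534) = √(38092/5) = 2*√47615/5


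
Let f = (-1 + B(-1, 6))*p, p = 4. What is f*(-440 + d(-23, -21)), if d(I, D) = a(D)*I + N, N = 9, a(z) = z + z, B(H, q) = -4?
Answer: -10700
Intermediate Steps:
a(z) = 2*z
f = -20 (f = (-1 - 4)*4 = -5*4 = -20)
d(I, D) = 9 + 2*D*I (d(I, D) = (2*D)*I + 9 = 2*D*I + 9 = 9 + 2*D*I)
f*(-440 + d(-23, -21)) = -20*(-440 + (9 + 2*(-21)*(-23))) = -20*(-440 + (9 + 966)) = -20*(-440 + 975) = -20*535 = -10700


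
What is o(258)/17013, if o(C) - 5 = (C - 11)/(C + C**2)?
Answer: 334357/1136842686 ≈ 0.00029411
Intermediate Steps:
o(C) = 5 + (-11 + C)/(C + C**2) (o(C) = 5 + (C - 11)/(C + C**2) = 5 + (-11 + C)/(C + C**2))
o(258)/17013 = ((-11 + 5*258**2 + 6*258)/(258*(1 + 258)))/17013 = ((1/258)*(-11 + 5*66564 + 1548)/259)*(1/17013) = ((1/258)*(1/259)*(-11 + 332820 + 1548))*(1/17013) = ((1/258)*(1/259)*334357)*(1/17013) = (334357/66822)*(1/17013) = 334357/1136842686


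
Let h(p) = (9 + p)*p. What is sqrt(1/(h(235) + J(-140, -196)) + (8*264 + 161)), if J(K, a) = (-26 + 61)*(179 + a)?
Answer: sqrt(813227638730)/18915 ≈ 47.676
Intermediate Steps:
h(p) = p*(9 + p)
J(K, a) = 6265 + 35*a (J(K, a) = 35*(179 + a) = 6265 + 35*a)
sqrt(1/(h(235) + J(-140, -196)) + (8*264 + 161)) = sqrt(1/(235*(9 + 235) + (6265 + 35*(-196))) + (8*264 + 161)) = sqrt(1/(235*244 + (6265 - 6860)) + (2112 + 161)) = sqrt(1/(57340 - 595) + 2273) = sqrt(1/56745 + 2273) = sqrt(128981386/56745) = sqrt(813227638730)/18915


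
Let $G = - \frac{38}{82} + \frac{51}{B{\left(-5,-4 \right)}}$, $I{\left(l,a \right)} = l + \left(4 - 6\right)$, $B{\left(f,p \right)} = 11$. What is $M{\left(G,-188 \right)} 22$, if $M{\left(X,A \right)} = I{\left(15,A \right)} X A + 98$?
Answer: $- \frac{9110820}{41} \approx -2.2222 \cdot 10^{5}$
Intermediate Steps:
$I{\left(l,a \right)} = -2 + l$ ($I{\left(l,a \right)} = l + \left(4 - 6\right) = l - 2 = -2 + l$)
$G = \frac{1882}{451}$ ($G = - \frac{38}{82} + \frac{51}{11} = \left(-38\right) \frac{1}{82} + 51 \cdot \frac{1}{11} = - \frac{19}{41} + \frac{51}{11} = \frac{1882}{451} \approx 4.173$)
$M{\left(X,A \right)} = 98 + 13 A X$ ($M{\left(X,A \right)} = \left(-2 + 15\right) X A + 98 = 13 X A + 98 = 13 A X + 98 = 98 + 13 A X$)
$M{\left(G,-188 \right)} 22 = \left(98 + 13 \left(-188\right) \frac{1882}{451}\right) 22 = \left(98 - \frac{4599608}{451}\right) 22 = \left(- \frac{4555410}{451}\right) 22 = - \frac{9110820}{41}$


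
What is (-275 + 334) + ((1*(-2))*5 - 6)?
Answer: 43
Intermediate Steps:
(-275 + 334) + ((1*(-2))*5 - 6) = 59 + (-2*5 - 6) = 59 + (-10 - 6) = 59 - 16 = 43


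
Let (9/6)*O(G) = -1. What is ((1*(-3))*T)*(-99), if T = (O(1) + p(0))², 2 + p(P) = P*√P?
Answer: 2112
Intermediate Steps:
O(G) = -⅔ (O(G) = (⅔)*(-1) = -⅔)
p(P) = -2 + P^(3/2) (p(P) = -2 + P*√P = -2 + P^(3/2))
T = 64/9 (T = (-⅔ + (-2 + 0^(3/2)))² = (-⅔ + (-2 + 0))² = (-⅔ - 2)² = (-8/3)² = 64/9 ≈ 7.1111)
((1*(-3))*T)*(-99) = ((1*(-3))*(64/9))*(-99) = -3*64/9*(-99) = -64/3*(-99) = 2112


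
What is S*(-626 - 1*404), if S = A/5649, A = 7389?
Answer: -2536890/1883 ≈ -1347.3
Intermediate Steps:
S = 2463/1883 (S = 7389/5649 = 7389*(1/5649) = 2463/1883 ≈ 1.3080)
S*(-626 - 1*404) = 2463*(-626 - 1*404)/1883 = 2463*(-626 - 404)/1883 = (2463/1883)*(-1030) = -2536890/1883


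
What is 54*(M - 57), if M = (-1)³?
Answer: -3132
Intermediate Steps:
M = -1
54*(M - 57) = 54*(-1 - 57) = 54*(-58) = -3132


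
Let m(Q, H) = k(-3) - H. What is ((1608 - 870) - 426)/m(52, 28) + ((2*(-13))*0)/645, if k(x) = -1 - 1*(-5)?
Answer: -13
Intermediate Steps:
k(x) = 4 (k(x) = -1 + 5 = 4)
m(Q, H) = 4 - H
((1608 - 870) - 426)/m(52, 28) + ((2*(-13))*0)/645 = ((1608 - 870) - 426)/(4 - 1*28) + ((2*(-13))*0)/645 = (738 - 426)/(4 - 28) - 26*0*(1/645) = 312/(-24) + 0*(1/645) = 312*(-1/24) + 0 = -13 + 0 = -13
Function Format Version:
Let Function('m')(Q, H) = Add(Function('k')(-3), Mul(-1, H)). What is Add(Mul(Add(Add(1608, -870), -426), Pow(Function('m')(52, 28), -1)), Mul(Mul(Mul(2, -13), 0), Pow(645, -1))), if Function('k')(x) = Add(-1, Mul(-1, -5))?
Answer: -13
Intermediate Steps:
Function('k')(x) = 4 (Function('k')(x) = Add(-1, 5) = 4)
Function('m')(Q, H) = Add(4, Mul(-1, H))
Add(Mul(Add(Add(1608, -870), -426), Pow(Function('m')(52, 28), -1)), Mul(Mul(Mul(2, -13), 0), Pow(645, -1))) = Add(Mul(Add(Add(1608, -870), -426), Pow(Add(4, Mul(-1, 28)), -1)), Mul(Mul(Mul(2, -13), 0), Pow(645, -1))) = Add(Mul(Add(738, -426), Pow(Add(4, -28), -1)), Mul(Mul(-26, 0), Rational(1, 645))) = Add(Mul(312, Pow(-24, -1)), Mul(0, Rational(1, 645))) = Add(Mul(312, Rational(-1, 24)), 0) = Add(-13, 0) = -13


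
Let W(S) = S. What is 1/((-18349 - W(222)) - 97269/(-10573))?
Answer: -10573/196253914 ≈ -5.3874e-5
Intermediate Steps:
1/((-18349 - W(222)) - 97269/(-10573)) = 1/((-18349 - 1*222) - 97269/(-10573)) = 1/((-18349 - 222) - 97269*(-1/10573)) = 1/(-18571 + 97269/10573) = 1/(-196253914/10573) = -10573/196253914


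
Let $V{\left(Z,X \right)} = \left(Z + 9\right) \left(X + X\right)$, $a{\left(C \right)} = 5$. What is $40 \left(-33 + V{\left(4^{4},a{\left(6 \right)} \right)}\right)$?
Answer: $104680$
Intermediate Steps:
$V{\left(Z,X \right)} = 2 X \left(9 + Z\right)$ ($V{\left(Z,X \right)} = \left(9 + Z\right) 2 X = 2 X \left(9 + Z\right)$)
$40 \left(-33 + V{\left(4^{4},a{\left(6 \right)} \right)}\right) = 40 \left(-33 + 2 \cdot 5 \left(9 + 4^{4}\right)\right) = 40 \left(-33 + 2 \cdot 5 \left(9 + 256\right)\right) = 40 \left(-33 + 2 \cdot 5 \cdot 265\right) = 40 \left(-33 + 2650\right) = 40 \cdot 2617 = 104680$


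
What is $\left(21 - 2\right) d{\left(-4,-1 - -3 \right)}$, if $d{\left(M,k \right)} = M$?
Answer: $-76$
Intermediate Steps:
$\left(21 - 2\right) d{\left(-4,-1 - -3 \right)} = \left(21 - 2\right) \left(-4\right) = 19 \left(-4\right) = -76$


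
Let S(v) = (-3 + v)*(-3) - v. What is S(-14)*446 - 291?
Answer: 28699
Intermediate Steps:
S(v) = 9 - 4*v (S(v) = (9 - 3*v) - v = 9 - 4*v)
S(-14)*446 - 291 = (9 - 4*(-14))*446 - 291 = (9 + 56)*446 - 291 = 65*446 - 291 = 28990 - 291 = 28699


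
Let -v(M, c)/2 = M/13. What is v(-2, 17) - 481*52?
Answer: -325152/13 ≈ -25012.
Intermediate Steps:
v(M, c) = -2*M/13
v(-2, 17) - 481*52 = -2/13*(-2) - 481*52 = 4/13 - 25012 = -325152/13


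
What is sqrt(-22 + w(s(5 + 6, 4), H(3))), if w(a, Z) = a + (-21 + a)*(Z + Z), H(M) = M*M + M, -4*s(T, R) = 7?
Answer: I*sqrt(2279)/2 ≈ 23.869*I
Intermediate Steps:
s(T, R) = -7/4 (s(T, R) = -1/4*7 = -7/4)
H(M) = M + M**2 (H(M) = M**2 + M = M + M**2)
w(a, Z) = a + 2*Z*(-21 + a) (w(a, Z) = a + (-21 + a)*(2*Z) = a + 2*Z*(-21 + a))
sqrt(-22 + w(s(5 + 6, 4), H(3))) = sqrt(-22 + (-7/4 - 126*(1 + 3) + 2*(3*(1 + 3))*(-7/4))) = sqrt(-22 + (-7/4 - 126*4 + 2*(3*4)*(-7/4))) = sqrt(-22 + (-7/4 - 42*12 + 2*12*(-7/4))) = sqrt(-22 + (-7/4 - 504 - 42)) = sqrt(-22 - 2191/4) = sqrt(-2279/4) = I*sqrt(2279)/2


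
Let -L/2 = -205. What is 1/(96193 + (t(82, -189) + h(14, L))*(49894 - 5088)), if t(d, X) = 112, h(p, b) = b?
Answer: 1/23484925 ≈ 4.2580e-8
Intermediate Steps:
L = 410 (L = -2*(-205) = 410)
1/(96193 + (t(82, -189) + h(14, L))*(49894 - 5088)) = 1/(96193 + (112 + 410)*(49894 - 5088)) = 1/(96193 + 522*44806) = 1/(96193 + 23388732) = 1/23484925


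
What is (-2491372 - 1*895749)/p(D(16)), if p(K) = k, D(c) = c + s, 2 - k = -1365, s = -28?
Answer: -3387121/1367 ≈ -2477.8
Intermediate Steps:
k = 1367 (k = 2 - 1*(-1365) = 2 + 1365 = 1367)
D(c) = -28 + c (D(c) = c - 28 = -28 + c)
p(K) = 1367
(-2491372 - 1*895749)/p(D(16)) = (-2491372 - 1*895749)/1367 = (-2491372 - 895749)*(1/1367) = -3387121*1/1367 = -3387121/1367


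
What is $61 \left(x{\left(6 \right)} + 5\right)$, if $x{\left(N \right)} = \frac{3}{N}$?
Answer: $\frac{671}{2} \approx 335.5$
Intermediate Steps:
$61 \left(x{\left(6 \right)} + 5\right) = 61 \left(\frac{3}{6} + 5\right) = 61 \left(3 \cdot \frac{1}{6} + 5\right) = 61 \left(\frac{1}{2} + 5\right) = 61 \cdot \frac{11}{2} = \frac{671}{2}$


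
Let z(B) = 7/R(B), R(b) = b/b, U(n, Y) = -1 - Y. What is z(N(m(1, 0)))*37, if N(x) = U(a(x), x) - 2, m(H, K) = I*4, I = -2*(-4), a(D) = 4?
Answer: 259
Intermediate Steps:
I = 8
m(H, K) = 32 (m(H, K) = 8*4 = 32)
R(b) = 1
N(x) = -3 - x (N(x) = (-1 - x) - 2 = -3 - x)
z(B) = 7 (z(B) = 7/1 = 7*1 = 7)
z(N(m(1, 0)))*37 = 7*37 = 259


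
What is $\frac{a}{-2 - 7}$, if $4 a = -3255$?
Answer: $\frac{1085}{12} \approx 90.417$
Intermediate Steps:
$a = - \frac{3255}{4}$ ($a = \frac{1}{4} \left(-3255\right) = - \frac{3255}{4} \approx -813.75$)
$\frac{a}{-2 - 7} = \frac{1}{-2 - 7} \left(- \frac{3255}{4}\right) = \frac{1}{-9} \left(- \frac{3255}{4}\right) = \left(- \frac{1}{9}\right) \left(- \frac{3255}{4}\right) = \frac{1085}{12}$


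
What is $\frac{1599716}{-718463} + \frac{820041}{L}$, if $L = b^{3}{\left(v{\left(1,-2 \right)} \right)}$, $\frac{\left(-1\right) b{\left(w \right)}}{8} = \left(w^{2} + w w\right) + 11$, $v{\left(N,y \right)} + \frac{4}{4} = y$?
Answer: $- \frac{20565091561271}{8971568182784} \approx -2.2923$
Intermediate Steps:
$v{\left(N,y \right)} = -1 + y$
$b{\left(w \right)} = -88 - 16 w^{2}$ ($b{\left(w \right)} = - 8 \left(\left(w^{2} + w w\right) + 11\right) = - 8 \left(\left(w^{2} + w^{2}\right) + 11\right) = - 8 \left(2 w^{2} + 11\right) = - 8 \left(11 + 2 w^{2}\right) = -88 - 16 w^{2}$)
$L = -12487168$ ($L = \left(-88 - 16 \left(-1 - 2\right)^{2}\right)^{3} = \left(-88 - 16 \left(-3\right)^{2}\right)^{3} = \left(-88 - 144\right)^{3} = \left(-232\right)^{3} = -12487168$)
$\frac{1599716}{-718463} + \frac{820041}{L} = \frac{1599716}{-718463} + \frac{820041}{-12487168} = 1599716 \left(- \frac{1}{718463}\right) + 820041 \left(- \frac{1}{12487168}\right) = - \frac{1599716}{718463} - \frac{820041}{12487168} = - \frac{20565091561271}{8971568182784}$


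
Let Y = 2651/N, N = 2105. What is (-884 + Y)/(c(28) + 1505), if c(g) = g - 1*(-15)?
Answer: -1858169/3258540 ≈ -0.57025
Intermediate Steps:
c(g) = 15 + g (c(g) = g + 15 = 15 + g)
Y = 2651/2105 ≈ 1.2594
(-884 + Y)/(c(28) + 1505) = (-884 + 2651/2105)/((15 + 28) + 1505) = -1858169/(2105*(43 + 1505)) = -1858169/2105/1548 = -1858169/2105*1/1548 = -1858169/3258540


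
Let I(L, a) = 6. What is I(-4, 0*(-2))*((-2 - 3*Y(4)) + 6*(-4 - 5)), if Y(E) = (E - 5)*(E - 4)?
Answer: -336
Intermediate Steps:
Y(E) = (-5 + E)*(-4 + E)
I(-4, 0*(-2))*((-2 - 3*Y(4)) + 6*(-4 - 5)) = 6*((-2 - 3*(20 + 4**2 - 9*4)) + 6*(-4 - 5)) = 6*((-2 - 3*(20 + 16 - 36)) + 6*(-9)) = 6*((-2 - 3*0) - 54) = 6*((-2 + 0) - 54) = 6*(-2 - 54) = 6*(-56) = -336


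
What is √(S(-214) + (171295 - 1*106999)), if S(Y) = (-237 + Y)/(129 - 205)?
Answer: √92851993/38 ≈ 253.58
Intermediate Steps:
S(Y) = 237/76 - Y/76 (S(Y) = (-237 + Y)/(-76) = (-237 + Y)*(-1/76) = 237/76 - Y/76)
√(S(-214) + (171295 - 1*106999)) = √((237/76 - 1/76*(-214)) + (171295 - 1*106999)) = √((237/76 + 107/38) + (171295 - 106999)) = √(451/76 + 64296) = √(4886947/76) = √92851993/38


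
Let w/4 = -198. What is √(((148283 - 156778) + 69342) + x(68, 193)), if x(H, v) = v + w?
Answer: 2*√15062 ≈ 245.45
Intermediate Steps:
w = -792 (w = 4*(-198) = -792)
x(H, v) = -792 + v (x(H, v) = v - 792 = -792 + v)
√(((148283 - 156778) + 69342) + x(68, 193)) = √(((148283 - 156778) + 69342) + (-792 + 193)) = √((-8495 + 69342) - 599) = √(60847 - 599) = √60248 = 2*√15062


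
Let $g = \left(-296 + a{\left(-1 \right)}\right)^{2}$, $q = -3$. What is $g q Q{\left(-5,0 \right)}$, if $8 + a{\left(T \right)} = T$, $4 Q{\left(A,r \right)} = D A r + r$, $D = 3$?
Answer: $0$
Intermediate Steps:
$Q{\left(A,r \right)} = \frac{r}{4} + \frac{3 A r}{4}$ ($Q{\left(A,r \right)} = \frac{3 A r + r}{4} = \frac{r + 3 A r}{4} = \frac{r}{4} + \frac{3 A r}{4}$)
$a{\left(T \right)} = -8 + T$
$g = 93025$ ($g = \left(-296 - 9\right)^{2} = \left(-305\right)^{2} = 93025$)
$g q Q{\left(-5,0 \right)} = 93025 \left(- 3 \cdot \frac{1}{4} \cdot 0 \left(1 + 3 \left(-5\right)\right)\right) = 93025 \left(- 3 \cdot \frac{1}{4} \cdot 0 \left(1 - 15\right)\right) = 93025 \left(- 3 \cdot \frac{1}{4} \cdot 0 \left(-14\right)\right) = 93025 \left(\left(-3\right) 0\right) = 93025 \cdot 0 = 0$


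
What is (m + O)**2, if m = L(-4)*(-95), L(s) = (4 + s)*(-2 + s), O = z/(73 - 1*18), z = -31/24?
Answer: 961/1742400 ≈ 0.00055154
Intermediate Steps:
z = -31/24 (z = -31*1/24 = -31/24 ≈ -1.2917)
O = -31/1320 (O = -31/(24*(73 - 1*18)) = -31/(24*(73 - 18)) = -31/24/55 = -31/24*1/55 = -31/1320 ≈ -0.023485)
L(s) = (-2 + s)*(4 + s)
m = 0 (m = (-8 + (-4)**2 + 2*(-4))*(-95) = (-8 + 16 - 8)*(-95) = 0*(-95) = 0)
(m + O)**2 = (0 - 31/1320)**2 = (-31/1320)**2 = 961/1742400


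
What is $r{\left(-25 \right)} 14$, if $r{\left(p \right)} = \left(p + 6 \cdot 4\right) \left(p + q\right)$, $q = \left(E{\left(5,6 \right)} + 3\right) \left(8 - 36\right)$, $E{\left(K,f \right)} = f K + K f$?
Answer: $25046$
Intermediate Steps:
$E{\left(K,f \right)} = 2 K f$ ($E{\left(K,f \right)} = K f + K f = 2 K f$)
$q = -1764$ ($q = \left(2 \cdot 5 \cdot 6 + 3\right) \left(8 - 36\right) = \left(60 + 3\right) \left(-28\right) = 63 \left(-28\right) = -1764$)
$r{\left(p \right)} = \left(-1764 + p\right) \left(24 + p\right)$ ($r{\left(p \right)} = \left(p + 6 \cdot 4\right) \left(p - 1764\right) = \left(p + 24\right) \left(-1764 + p\right) = \left(24 + p\right) \left(-1764 + p\right) = \left(-1764 + p\right) \left(24 + p\right)$)
$r{\left(-25 \right)} 14 = \left(-42336 + \left(-25\right)^{2} - -43500\right) 14 = \left(-42336 + 625 + 43500\right) 14 = 1789 \cdot 14 = 25046$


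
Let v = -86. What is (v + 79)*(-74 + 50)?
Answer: 168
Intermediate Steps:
(v + 79)*(-74 + 50) = (-86 + 79)*(-74 + 50) = -7*(-24) = 168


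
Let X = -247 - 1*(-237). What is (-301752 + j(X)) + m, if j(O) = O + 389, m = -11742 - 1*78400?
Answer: -391515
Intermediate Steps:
X = -10 (X = -247 + 237 = -10)
m = -90142 (m = -11742 - 78400 = -90142)
j(O) = 389 + O
(-301752 + j(X)) + m = (-301752 + (389 - 10)) - 90142 = (-301752 + 379) - 90142 = -301373 - 90142 = -391515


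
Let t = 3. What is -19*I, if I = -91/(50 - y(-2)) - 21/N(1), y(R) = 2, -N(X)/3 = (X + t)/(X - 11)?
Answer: 17689/48 ≈ 368.52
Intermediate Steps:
N(X) = -3*(3 + X)/(-11 + X) (N(X) = -3*(X + 3)/(X - 11) = -3*(3 + X)/(-11 + X))
I = -931/48 (I = -91/(50 - 1*2) - 21*(-11 + 1)/(3*(-3 - 1*1)) = -91/(50 - 2) - 21*(-10/(3*(-3 - 1))) = -91/48 - 21/(3*(-⅒)*(-4)) = -91*1/48 - 21/6/5 = -91/48 - 21*⅚ = -91/48 - 35/2 = -931/48 ≈ -19.396)
-19*I = -19*(-931/48) = 17689/48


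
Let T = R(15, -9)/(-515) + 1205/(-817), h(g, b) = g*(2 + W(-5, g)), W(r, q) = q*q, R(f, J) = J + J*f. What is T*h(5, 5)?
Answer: -13579029/84151 ≈ -161.36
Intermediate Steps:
W(r, q) = q²
h(g, b) = g*(2 + g²)
T = -502927/420755 (T = -9*(1 + 15)/(-515) + 1205/(-817) = -9*16*(-1/515) + 1205*(-1/817) = -144*(-1/515) - 1205/817 = 144/515 - 1205/817 = -502927/420755 ≈ -1.1953)
T*h(5, 5) = -502927*(2 + 5²)/84151 = -502927*(2 + 25)/84151 = -502927*27/84151 = -502927/420755*135 = -13579029/84151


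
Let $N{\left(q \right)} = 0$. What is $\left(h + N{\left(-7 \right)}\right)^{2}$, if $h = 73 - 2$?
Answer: $5041$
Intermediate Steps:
$h = 71$
$\left(h + N{\left(-7 \right)}\right)^{2} = \left(71 + 0\right)^{2} = 71^{2} = 5041$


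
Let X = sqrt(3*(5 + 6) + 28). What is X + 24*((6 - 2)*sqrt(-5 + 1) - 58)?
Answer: -1392 + sqrt(61) + 192*I ≈ -1384.2 + 192.0*I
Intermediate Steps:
X = sqrt(61) (X = sqrt(3*11 + 28) = sqrt(33 + 28) = sqrt(61) ≈ 7.8102)
X + 24*((6 - 2)*sqrt(-5 + 1) - 58) = sqrt(61) + 24*((6 - 2)*sqrt(-5 + 1) - 58) = sqrt(61) + 24*(4*sqrt(-4) - 58) = sqrt(61) + 24*(4*(2*I) - 58) = sqrt(61) + 24*(8*I - 58) = sqrt(61) + 24*(-58 + 8*I) = sqrt(61) + (-1392 + 192*I) = -1392 + sqrt(61) + 192*I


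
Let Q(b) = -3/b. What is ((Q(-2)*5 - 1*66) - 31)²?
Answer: 32041/4 ≈ 8010.3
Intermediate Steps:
((Q(-2)*5 - 1*66) - 31)² = ((-3/(-2)*5 - 1*66) - 31)² = ((-3*(-½)*5 - 66) - 31)² = (((3/2)*5 - 66) - 31)² = ((15/2 - 66) - 31)² = (-117/2 - 31)² = (-179/2)² = 32041/4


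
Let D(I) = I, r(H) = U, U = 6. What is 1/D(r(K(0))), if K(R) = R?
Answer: 1/6 ≈ 0.16667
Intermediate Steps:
r(H) = 6
1/D(r(K(0))) = 1/6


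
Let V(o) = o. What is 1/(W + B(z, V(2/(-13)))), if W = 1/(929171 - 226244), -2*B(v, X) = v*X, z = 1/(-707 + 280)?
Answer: -3901947777/697376 ≈ -5595.2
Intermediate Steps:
z = -1/427 (z = 1/(-427) = -1/427 ≈ -0.0023419)
B(v, X) = -X*v/2 (B(v, X) = -v*X/2 = -X*v/2)
W = 1/702927 ≈ 1.4226e-6
1/(W + B(z, V(2/(-13)))) = 1/(1/702927 - 1/2*2/(-13)*(-1/427)) = 1/(1/702927 - 1/2*2*(-1/13)*(-1/427)) = 1/(1/702927 - 1/2*(-2/13)*(-1/427)) = 1/(1/702927 - 1/5551) = 1/(-697376/3901947777) = -3901947777/697376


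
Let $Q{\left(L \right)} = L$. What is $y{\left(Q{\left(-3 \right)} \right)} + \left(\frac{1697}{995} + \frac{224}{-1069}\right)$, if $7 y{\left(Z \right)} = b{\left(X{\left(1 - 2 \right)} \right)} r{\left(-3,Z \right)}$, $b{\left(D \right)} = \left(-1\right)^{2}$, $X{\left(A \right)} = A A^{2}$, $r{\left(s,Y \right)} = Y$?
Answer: $\frac{7947526}{7445585} \approx 1.0674$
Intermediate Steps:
$X{\left(A \right)} = A^{3}$
$b{\left(D \right)} = 1$
$y{\left(Z \right)} = \frac{Z}{7}$ ($y{\left(Z \right)} = \frac{1 Z}{7} = \frac{Z}{7}$)
$y{\left(Q{\left(-3 \right)} \right)} + \left(\frac{1697}{995} + \frac{224}{-1069}\right) = \frac{1}{7} \left(-3\right) + \left(\frac{1697}{995} + \frac{224}{-1069}\right) = - \frac{3}{7} + \left(1697 \cdot \frac{1}{995} + 224 \left(- \frac{1}{1069}\right)\right) = - \frac{3}{7} + \left(\frac{1697}{995} - \frac{224}{1069}\right) = - \frac{3}{7} + \frac{1591213}{1063655} = \frac{7947526}{7445585}$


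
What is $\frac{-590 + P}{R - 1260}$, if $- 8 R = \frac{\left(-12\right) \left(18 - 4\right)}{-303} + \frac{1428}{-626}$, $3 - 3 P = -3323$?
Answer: $- \frac{196759312}{477906681} \approx -0.41171$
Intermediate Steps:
$P = \frac{3326}{3}$ ($P = 1 - - \frac{3323}{3} = 1 + \frac{3323}{3} = \frac{3326}{3} \approx 1108.7$)
$R = \frac{27293}{126452}$ ($R = - \frac{\frac{\left(-12\right) \left(18 - 4\right)}{-303} + \frac{1428}{-626}}{8} = - \frac{\left(-12\right) 14 \left(- \frac{1}{303}\right) + 1428 \left(- \frac{1}{626}\right)}{8} = - \frac{\left(-168\right) \left(- \frac{1}{303}\right) - \frac{714}{313}}{8} = - \frac{\frac{56}{101} - \frac{714}{313}}{8} = \left(- \frac{1}{8}\right) \left(- \frac{54586}{31613}\right) = \frac{27293}{126452} \approx 0.21584$)
$\frac{-590 + P}{R - 1260} = \frac{-590 + \frac{3326}{3}}{\frac{27293}{126452} - 1260} = \frac{1556}{3 \left(- \frac{159302227}{126452}\right)} = \frac{1556}{3} \left(- \frac{126452}{159302227}\right) = - \frac{196759312}{477906681}$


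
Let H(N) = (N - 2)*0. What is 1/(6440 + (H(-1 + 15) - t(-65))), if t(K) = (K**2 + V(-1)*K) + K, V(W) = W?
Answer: 1/2215 ≈ 0.00045147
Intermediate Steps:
t(K) = K**2 (t(K) = (K**2 - K) + K = K**2)
H(N) = 0 (H(N) = (-2 + N)*0 = 0)
1/(6440 + (H(-1 + 15) - t(-65))) = 1/(6440 + (0 - 1*(-65)**2)) = 1/(6440 + (0 - 1*4225)) = 1/(6440 + (0 - 4225)) = 1/(6440 - 4225) = 1/2215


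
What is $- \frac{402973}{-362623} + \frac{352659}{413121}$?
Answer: $\frac{98119624430}{49935725461} \approx 1.9649$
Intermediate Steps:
$- \frac{402973}{-362623} + \frac{352659}{413121} = \left(-402973\right) \left(- \frac{1}{362623}\right) + 352659 \cdot \frac{1}{413121} = \frac{402973}{362623} + \frac{117553}{137707} = \frac{98119624430}{49935725461}$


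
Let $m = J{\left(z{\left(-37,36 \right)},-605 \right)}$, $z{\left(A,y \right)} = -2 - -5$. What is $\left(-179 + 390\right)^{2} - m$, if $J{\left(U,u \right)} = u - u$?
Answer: $44521$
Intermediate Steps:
$z{\left(A,y \right)} = 3$ ($z{\left(A,y \right)} = -2 + 5 = 3$)
$J{\left(U,u \right)} = 0$
$m = 0$
$\left(-179 + 390\right)^{2} - m = \left(-179 + 390\right)^{2} - 0 = 211^{2} + 0 = 44521 + 0 = 44521$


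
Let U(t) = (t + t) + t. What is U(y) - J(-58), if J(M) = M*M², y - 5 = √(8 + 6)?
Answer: 195127 + 3*√14 ≈ 1.9514e+5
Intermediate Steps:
y = 5 + √14 (y = 5 + √(8 + 6) = 5 + √14 ≈ 8.7417)
J(M) = M³
U(t) = 3*t (U(t) = 2*t + t = 3*t)
U(y) - J(-58) = 3*(5 + √14) - 1*(-58)³ = (15 + 3*√14) - 1*(-195112) = (15 + 3*√14) + 195112 = 195127 + 3*√14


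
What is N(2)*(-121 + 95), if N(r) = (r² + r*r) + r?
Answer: -260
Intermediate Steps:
N(r) = r + 2*r² (N(r) = (r² + r²) + r = 2*r² + r = r + 2*r²)
N(2)*(-121 + 95) = (2*(1 + 2*2))*(-121 + 95) = (2*(1 + 4))*(-26) = (2*5)*(-26) = 10*(-26) = -260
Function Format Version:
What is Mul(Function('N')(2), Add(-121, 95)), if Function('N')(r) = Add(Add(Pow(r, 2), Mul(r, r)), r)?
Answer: -260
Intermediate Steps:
Function('N')(r) = Add(r, Mul(2, Pow(r, 2))) (Function('N')(r) = Add(Add(Pow(r, 2), Pow(r, 2)), r) = Add(Mul(2, Pow(r, 2)), r) = Add(r, Mul(2, Pow(r, 2))))
Mul(Function('N')(2), Add(-121, 95)) = Mul(Mul(2, Add(1, Mul(2, 2))), Add(-121, 95)) = Mul(Mul(2, Add(1, 4)), -26) = Mul(Mul(2, 5), -26) = Mul(10, -26) = -260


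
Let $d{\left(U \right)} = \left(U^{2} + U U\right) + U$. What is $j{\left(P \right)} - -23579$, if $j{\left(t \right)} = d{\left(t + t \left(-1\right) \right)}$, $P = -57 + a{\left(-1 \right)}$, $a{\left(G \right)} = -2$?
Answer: $23579$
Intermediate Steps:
$P = -59$ ($P = -57 - 2 = -59$)
$d{\left(U \right)} = U + 2 U^{2}$ ($d{\left(U \right)} = \left(U^{2} + U^{2}\right) + U = 2 U^{2} + U = U + 2 U^{2}$)
$j{\left(t \right)} = 0$ ($j{\left(t \right)} = \left(t + t \left(-1\right)\right) \left(1 + 2 \left(t + t \left(-1\right)\right)\right) = \left(t - t\right) \left(1 + 2 \left(t - t\right)\right) = 0 \left(1 + 2 \cdot 0\right) = 0 \left(1 + 0\right) = 0 \cdot 1 = 0$)
$j{\left(P \right)} - -23579 = 0 - -23579 = 0 + 23579 = 23579$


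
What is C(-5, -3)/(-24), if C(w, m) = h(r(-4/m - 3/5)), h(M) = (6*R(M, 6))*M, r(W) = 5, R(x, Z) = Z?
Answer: -15/2 ≈ -7.5000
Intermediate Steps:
h(M) = 36*M (h(M) = (6*6)*M = 36*M)
C(w, m) = 180 (C(w, m) = 36*5 = 180)
C(-5, -3)/(-24) = 180/(-24) = 180*(-1/24) = -15/2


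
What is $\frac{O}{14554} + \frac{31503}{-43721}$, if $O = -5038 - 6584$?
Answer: $- \frac{483310062}{318157717} \approx -1.5191$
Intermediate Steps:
$O = -11622$
$\frac{O}{14554} + \frac{31503}{-43721} = - \frac{11622}{14554} + \frac{31503}{-43721} = \left(-11622\right) \frac{1}{14554} + 31503 \left(- \frac{1}{43721}\right) = - \frac{5811}{7277} - \frac{31503}{43721} = - \frac{483310062}{318157717}$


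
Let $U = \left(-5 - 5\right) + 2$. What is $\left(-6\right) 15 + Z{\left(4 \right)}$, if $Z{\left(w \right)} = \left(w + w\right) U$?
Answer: $-154$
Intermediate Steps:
$U = -8$ ($U = -10 + 2 = -8$)
$Z{\left(w \right)} = - 16 w$ ($Z{\left(w \right)} = \left(w + w\right) \left(-8\right) = 2 w \left(-8\right) = - 16 w$)
$\left(-6\right) 15 + Z{\left(4 \right)} = \left(-6\right) 15 - 64 = -90 - 64 = -154$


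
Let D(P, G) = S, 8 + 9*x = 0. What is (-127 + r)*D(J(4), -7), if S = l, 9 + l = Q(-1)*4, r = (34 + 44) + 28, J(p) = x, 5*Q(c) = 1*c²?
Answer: 861/5 ≈ 172.20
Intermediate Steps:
Q(c) = c²/5 (Q(c) = (1*c²)/5 = c²/5)
x = -8/9 (x = -8/9 + (⅑)*0 = -8/9 + 0 = -8/9 ≈ -0.88889)
J(p) = -8/9
r = 106 (r = 78 + 28 = 106)
l = -41/5 (l = -9 + ((⅕)*(-1)²)*4 = -9 + ((⅕)*1)*4 = -9 + (⅕)*4 = -9 + ⅘ = -41/5 ≈ -8.2000)
S = -41/5 ≈ -8.2000
D(P, G) = -41/5
(-127 + r)*D(J(4), -7) = (-127 + 106)*(-41/5) = -21*(-41/5) = 861/5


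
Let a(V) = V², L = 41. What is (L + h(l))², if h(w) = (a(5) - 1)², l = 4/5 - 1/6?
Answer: 380689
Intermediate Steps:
l = 19/30 (l = 4*(⅕) - 1*⅙ = ⅘ - ⅙ = 19/30 ≈ 0.63333)
h(w) = 576 (h(w) = (5² - 1)² = (25 - 1)² = 24² = 576)
(L + h(l))² = (41 + 576)² = 617² = 380689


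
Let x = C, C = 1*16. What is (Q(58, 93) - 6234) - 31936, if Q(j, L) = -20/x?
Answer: -152685/4 ≈ -38171.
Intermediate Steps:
C = 16
x = 16
Q(j, L) = -5/4 (Q(j, L) = -20/16 = -20*1/16 = -5/4)
(Q(58, 93) - 6234) - 31936 = (-5/4 - 6234) - 31936 = -24941/4 - 31936 = -152685/4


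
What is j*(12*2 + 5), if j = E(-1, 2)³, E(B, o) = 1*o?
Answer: 232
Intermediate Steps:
E(B, o) = o
j = 8 (j = 2³ = 8)
j*(12*2 + 5) = 8*(12*2 + 5) = 8*(24 + 5) = 8*29 = 232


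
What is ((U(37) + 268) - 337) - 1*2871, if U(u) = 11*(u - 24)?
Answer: -2797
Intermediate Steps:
U(u) = -264 + 11*u (U(u) = 11*(-24 + u) = -264 + 11*u)
((U(37) + 268) - 337) - 1*2871 = (((-264 + 11*37) + 268) - 337) - 1*2871 = (((-264 + 407) + 268) - 337) - 2871 = ((143 + 268) - 337) - 2871 = (411 - 337) - 2871 = 74 - 2871 = -2797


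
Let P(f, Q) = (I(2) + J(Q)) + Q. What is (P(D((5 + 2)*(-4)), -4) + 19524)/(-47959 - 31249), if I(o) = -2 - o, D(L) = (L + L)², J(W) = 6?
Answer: -9761/39604 ≈ -0.24646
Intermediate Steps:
D(L) = 4*L² (D(L) = (2*L)² = 4*L²)
P(f, Q) = 2 + Q (P(f, Q) = ((-2 - 1*2) + 6) + Q = ((-2 - 2) + 6) + Q = (-4 + 6) + Q = 2 + Q)
(P(D((5 + 2)*(-4)), -4) + 19524)/(-47959 - 31249) = ((2 - 4) + 19524)/(-47959 - 31249) = (-2 + 19524)/(-79208) = 19522*(-1/79208) = -9761/39604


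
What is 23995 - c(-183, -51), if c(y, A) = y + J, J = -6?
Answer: 24184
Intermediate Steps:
c(y, A) = -6 + y (c(y, A) = y - 6 = -6 + y)
23995 - c(-183, -51) = 23995 - (-6 - 183) = 23995 - 1*(-189) = 23995 + 189 = 24184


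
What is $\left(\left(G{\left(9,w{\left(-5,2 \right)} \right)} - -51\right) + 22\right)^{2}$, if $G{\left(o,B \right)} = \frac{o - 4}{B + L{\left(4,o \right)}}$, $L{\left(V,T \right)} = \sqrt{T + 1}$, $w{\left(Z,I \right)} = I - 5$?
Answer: $7994 + 880 \sqrt{10} \approx 10777.0$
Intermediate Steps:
$w{\left(Z,I \right)} = -5 + I$
$L{\left(V,T \right)} = \sqrt{1 + T}$
$G{\left(o,B \right)} = \frac{-4 + o}{B + \sqrt{1 + o}}$ ($G{\left(o,B \right)} = \frac{o - 4}{B + \sqrt{1 + o}} = \frac{-4 + o}{B + \sqrt{1 + o}}$)
$\left(\left(G{\left(9,w{\left(-5,2 \right)} \right)} - -51\right) + 22\right)^{2} = \left(\left(\frac{-4 + 9}{\left(-5 + 2\right) + \sqrt{1 + 9}} - -51\right) + 22\right)^{2} = \left(\left(\frac{1}{-3 + \sqrt{10}} \cdot 5 + 51\right) + 22\right)^{2} = \left(\left(\frac{5}{-3 + \sqrt{10}} + 51\right) + 22\right)^{2} = \left(\left(51 + \frac{5}{-3 + \sqrt{10}}\right) + 22\right)^{2} = \left(73 + \frac{5}{-3 + \sqrt{10}}\right)^{2}$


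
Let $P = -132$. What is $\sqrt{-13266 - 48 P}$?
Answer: $3 i \sqrt{770} \approx 83.247 i$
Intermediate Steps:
$\sqrt{-13266 - 48 P} = \sqrt{-13266 - -6336} = \sqrt{-13266 + 6336} = \sqrt{-6930} = 3 i \sqrt{770}$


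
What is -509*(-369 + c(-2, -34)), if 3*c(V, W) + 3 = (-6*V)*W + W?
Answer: 789968/3 ≈ 2.6332e+5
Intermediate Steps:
c(V, W) = -1 + W/3 - 2*V*W (c(V, W) = -1 + ((-6*V)*W + W)/3 = -1 + (-6*V*W + W)/3 = -1 + (W - 6*V*W)/3 = -1 + (W/3 - 2*V*W) = -1 + W/3 - 2*V*W)
-509*(-369 + c(-2, -34)) = -509*(-369 + (-1 + (⅓)*(-34) - 2*(-2)*(-34))) = -509*(-369 + (-1 - 34/3 - 136)) = -509*(-369 - 445/3) = -509*(-1552/3) = 789968/3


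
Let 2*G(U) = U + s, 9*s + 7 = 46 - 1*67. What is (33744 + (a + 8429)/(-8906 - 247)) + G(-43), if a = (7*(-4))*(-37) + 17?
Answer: 617276645/18306 ≈ 33720.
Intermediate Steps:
s = -28/9 (s = -7/9 + (46 - 1*67)/9 = -7/9 + (46 - 67)/9 = -7/9 + (1/9)*(-21) = -7/9 - 7/3 = -28/9 ≈ -3.1111)
G(U) = -14/9 + U/2 (G(U) = (U - 28/9)/2 = (-28/9 + U)/2 = -14/9 + U/2)
a = 1053 (a = -28*(-37) + 17 = 1036 + 17 = 1053)
(33744 + (a + 8429)/(-8906 - 247)) + G(-43) = (33744 + (1053 + 8429)/(-8906 - 247)) + (-14/9 + (1/2)*(-43)) = (33744 + 9482/(-9153)) + (-14/9 - 43/2) = (33744 + 9482*(-1/9153)) - 415/18 = (33744 - 9482/9153) - 415/18 = 308849350/9153 - 415/18 = 617276645/18306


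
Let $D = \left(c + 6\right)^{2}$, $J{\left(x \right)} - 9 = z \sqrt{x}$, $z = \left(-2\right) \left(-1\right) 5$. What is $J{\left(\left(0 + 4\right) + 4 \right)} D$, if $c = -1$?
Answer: $225 + 500 \sqrt{2} \approx 932.11$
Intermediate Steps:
$z = 10$ ($z = 2 \cdot 5 = 10$)
$J{\left(x \right)} = 9 + 10 \sqrt{x}$
$D = 25$ ($D = \left(-1 + 6\right)^{2} = 5^{2} = 25$)
$J{\left(\left(0 + 4\right) + 4 \right)} D = \left(9 + 10 \sqrt{\left(0 + 4\right) + 4}\right) 25 = \left(9 + 10 \sqrt{4 + 4}\right) 25 = \left(9 + 10 \sqrt{8}\right) 25 = \left(9 + 10 \cdot 2 \sqrt{2}\right) 25 = \left(9 + 20 \sqrt{2}\right) 25 = 225 + 500 \sqrt{2}$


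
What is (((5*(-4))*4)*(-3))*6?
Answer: 1440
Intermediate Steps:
(((5*(-4))*4)*(-3))*6 = (-20*4*(-3))*6 = -80*(-3)*6 = 240*6 = 1440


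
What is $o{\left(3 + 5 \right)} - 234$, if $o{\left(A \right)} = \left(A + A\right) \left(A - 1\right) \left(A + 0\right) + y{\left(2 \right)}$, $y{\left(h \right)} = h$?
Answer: $664$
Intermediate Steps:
$o{\left(A \right)} = 2 + 2 A^{2} \left(-1 + A\right)$ ($o{\left(A \right)} = \left(A + A\right) \left(A - 1\right) \left(A + 0\right) + 2 = 2 A \left(-1 + A\right) A + 2 = 2 A A \left(-1 + A\right) + 2 = 2 A^{2} \left(-1 + A\right) + 2 = 2 + 2 A^{2} \left(-1 + A\right)$)
$o{\left(3 + 5 \right)} - 234 = \left(2 - 2 \left(3 + 5\right)^{2} + 2 \left(3 + 5\right)^{3}\right) - 234 = \left(2 - 2 \cdot 8^{2} + 2 \cdot 8^{3}\right) - 234 = \left(2 - 128 + 2 \cdot 512\right) - 234 = \left(2 - 128 + 1024\right) - 234 = 898 - 234 = 664$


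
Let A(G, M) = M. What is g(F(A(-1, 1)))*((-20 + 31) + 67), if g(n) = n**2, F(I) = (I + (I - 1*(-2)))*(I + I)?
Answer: 4992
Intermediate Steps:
F(I) = 2*I*(2 + 2*I) (F(I) = (I + (I + 2))*(2*I) = (I + (2 + I))*(2*I) = (2 + 2*I)*(2*I) = 2*I*(2 + 2*I))
g(F(A(-1, 1)))*((-20 + 31) + 67) = (4*1*(1 + 1))**2*((-20 + 31) + 67) = (4*1*2)**2*(11 + 67) = 8**2*78 = 64*78 = 4992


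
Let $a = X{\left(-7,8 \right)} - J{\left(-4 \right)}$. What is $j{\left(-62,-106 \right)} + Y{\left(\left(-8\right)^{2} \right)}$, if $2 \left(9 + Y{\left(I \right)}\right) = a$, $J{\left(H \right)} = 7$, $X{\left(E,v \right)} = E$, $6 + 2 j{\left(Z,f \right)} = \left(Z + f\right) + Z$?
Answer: $-134$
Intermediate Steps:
$j{\left(Z,f \right)} = -3 + Z + \frac{f}{2}$ ($j{\left(Z,f \right)} = -3 + \frac{\left(Z + f\right) + Z}{2} = -3 + \frac{f + 2 Z}{2} = -3 + \left(Z + \frac{f}{2}\right) = -3 + Z + \frac{f}{2}$)
$a = -14$ ($a = -7 - 7 = -14$)
$Y{\left(I \right)} = -16$ ($Y{\left(I \right)} = -9 + \frac{1}{2} \left(-14\right) = -9 - 7 = -16$)
$j{\left(-62,-106 \right)} + Y{\left(\left(-8\right)^{2} \right)} = \left(-3 - 62 + \frac{1}{2} \left(-106\right)\right) - 16 = \left(-3 - 62 - 53\right) - 16 = -118 - 16 = -134$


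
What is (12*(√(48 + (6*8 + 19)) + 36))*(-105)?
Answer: -45360 - 1260*√115 ≈ -58872.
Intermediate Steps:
(12*(√(48 + (6*8 + 19)) + 36))*(-105) = (12*(√(48 + (48 + 19)) + 36))*(-105) = (12*(√(48 + 67) + 36))*(-105) = (12*(√115 + 36))*(-105) = (12*(36 + √115))*(-105) = (432 + 12*√115)*(-105) = -45360 - 1260*√115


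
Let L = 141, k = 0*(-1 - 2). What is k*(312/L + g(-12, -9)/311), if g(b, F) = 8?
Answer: 0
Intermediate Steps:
k = 0 (k = 0*(-3) = 0)
k*(312/L + g(-12, -9)/311) = 0*(312/141 + 8/311) = 0*(312*(1/141) + 8*(1/311)) = 0*(104/47 + 8/311) = 0*(32720/14617) = 0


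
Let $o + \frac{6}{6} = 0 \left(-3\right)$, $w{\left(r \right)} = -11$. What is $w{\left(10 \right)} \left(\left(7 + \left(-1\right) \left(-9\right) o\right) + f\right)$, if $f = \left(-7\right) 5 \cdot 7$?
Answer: $2717$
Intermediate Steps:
$o = -1$ ($o = -1 + 0 \left(-3\right) = -1 + 0 = -1$)
$f = -245$ ($f = \left(-35\right) 7 = -245$)
$w{\left(10 \right)} \left(\left(7 + \left(-1\right) \left(-9\right) o\right) + f\right) = - 11 \left(\left(7 + \left(-1\right) \left(-9\right) \left(-1\right)\right) - 245\right) = - 11 \left(\left(7 + 9 \left(-1\right)\right) - 245\right) = - 11 \left(\left(7 - 9\right) - 245\right) = - 11 \left(-2 - 245\right) = \left(-11\right) \left(-247\right) = 2717$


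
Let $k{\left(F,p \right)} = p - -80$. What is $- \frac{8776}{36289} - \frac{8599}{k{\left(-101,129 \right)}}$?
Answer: $- \frac{28534845}{689491} \approx -41.385$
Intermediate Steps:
$k{\left(F,p \right)} = 80 + p$ ($k{\left(F,p \right)} = p + 80 = 80 + p$)
$- \frac{8776}{36289} - \frac{8599}{k{\left(-101,129 \right)}} = - \frac{8776}{36289} - \frac{8599}{80 + 129} = \left(-8776\right) \frac{1}{36289} - \frac{8599}{209} = - \frac{8776}{36289} - \frac{8599}{209} = - \frac{28534845}{689491}$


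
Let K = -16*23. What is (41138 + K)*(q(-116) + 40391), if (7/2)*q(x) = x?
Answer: 11517728850/7 ≈ 1.6454e+9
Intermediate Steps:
K = -368
q(x) = 2*x/7
(41138 + K)*(q(-116) + 40391) = (41138 - 368)*((2/7)*(-116) + 40391) = 40770*(-232/7 + 40391) = 40770*(282505/7) = 11517728850/7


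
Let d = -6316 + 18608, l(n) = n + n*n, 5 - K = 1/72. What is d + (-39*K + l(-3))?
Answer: 290485/24 ≈ 12104.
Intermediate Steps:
K = 359/72 (K = 5 - 1/72 = 359/72 ≈ 4.9861)
l(n) = n + n²
d = 12292
d + (-39*K + l(-3)) = 12292 + (-39*359/72 - 3*(1 - 3)) = 12292 + (-4667/24 - 3*(-2)) = 12292 + (-4667/24 + 6) = 12292 - 4523/24 = 290485/24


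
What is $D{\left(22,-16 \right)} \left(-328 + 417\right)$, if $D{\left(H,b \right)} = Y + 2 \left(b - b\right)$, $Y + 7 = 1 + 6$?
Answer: $0$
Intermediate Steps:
$Y = 0$ ($Y = -7 + \left(1 + 6\right) = -7 + 7 = 0$)
$D{\left(H,b \right)} = 0$ ($D{\left(H,b \right)} = 0 + 2 \left(b - b\right) = 0 + 2 \cdot 0 = 0 + 0 = 0$)
$D{\left(22,-16 \right)} \left(-328 + 417\right) = 0 \left(-328 + 417\right) = 0 \cdot 89 = 0$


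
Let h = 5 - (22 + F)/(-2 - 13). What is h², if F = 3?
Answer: 400/9 ≈ 44.444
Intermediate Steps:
h = 20/3 (h = 5 - (22 + 3)/(-2 - 13) = 5 - 25/(-15) = 5 - 25*(-1)/15 = 5 - 1*(-5/3) = 5 + 5/3 = 20/3 ≈ 6.6667)
h² = (20/3)² = 400/9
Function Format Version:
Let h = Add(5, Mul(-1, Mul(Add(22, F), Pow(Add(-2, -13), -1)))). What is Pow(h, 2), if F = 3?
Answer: Rational(400, 9) ≈ 44.444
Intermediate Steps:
h = Rational(20, 3) (h = Add(5, Mul(-1, Mul(Add(22, 3), Pow(Add(-2, -13), -1)))) = Add(5, Mul(-1, Mul(25, Pow(-15, -1)))) = Add(5, Mul(-1, Mul(25, Rational(-1, 15)))) = Add(5, Mul(-1, Rational(-5, 3))) = Add(5, Rational(5, 3)) = Rational(20, 3) ≈ 6.6667)
Pow(h, 2) = Pow(Rational(20, 3), 2) = Rational(400, 9)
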